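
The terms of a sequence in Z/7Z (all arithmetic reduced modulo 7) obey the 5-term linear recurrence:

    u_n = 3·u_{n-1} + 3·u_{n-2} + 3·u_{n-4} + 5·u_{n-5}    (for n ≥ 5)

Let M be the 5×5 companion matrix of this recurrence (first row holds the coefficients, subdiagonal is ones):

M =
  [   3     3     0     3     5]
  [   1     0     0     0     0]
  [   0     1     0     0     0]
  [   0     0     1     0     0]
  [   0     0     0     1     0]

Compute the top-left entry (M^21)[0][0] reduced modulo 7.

(M^21)[0][0] is the top entry after applying M 21 times to the unit state (1, 0, 0, 0, 0). Equivalently it is h_{25} for the auxiliary sequence (h_n) obeying the same recurrence with h_4 = 1 and h_i = 0 for 0 ≤ i < 4:
h_5 = 3·1 + 3·0 + 0·0 + 3·0 + 5·0 = 3
h_6 = 3·3 + 3·1 + 0·0 + 3·0 + 5·0 = 5
h_7 = 3·5 + 3·3 + 0·1 + 3·0 + 5·0 = 3
h_8 = 3·3 + 3·5 + 0·3 + 3·1 + 5·0 = 6
h_9 = 3·6 + 3·3 + 0·5 + 3·3 + 5·1 = 6
h_10 = 3·6 + 3·6 + 0·3 + 3·5 + 5·3 = 3
h_11 = 3·3 + 3·6 + 0·6 + 3·3 + 5·5 = 5
h_12 = 3·5 + 3·3 + 0·6 + 3·6 + 5·3 = 1
h_13 = 3·1 + 3·5 + 0·3 + 3·6 + 5·6 = 3
h_14 = 3·3 + 3·1 + 0·5 + 3·3 + 5·6 = 2
h_15 = 3·2 + 3·3 + 0·1 + 3·5 + 5·3 = 3
h_16 = 3·3 + 3·2 + 0·3 + 3·1 + 5·5 = 1
h_17 = 3·1 + 3·3 + 0·2 + 3·3 + 5·1 = 5
h_18 = 3·5 + 3·1 + 0·3 + 3·2 + 5·3 = 4
h_19 = 3·4 + 3·5 + 0·1 + 3·3 + 5·2 = 4
h_20 = 3·4 + 3·4 + 0·5 + 3·1 + 5·3 = 0
h_21 = 3·0 + 3·4 + 0·4 + 3·5 + 5·1 = 4
h_22 = 3·4 + 3·0 + 0·4 + 3·4 + 5·5 = 0
h_23 = 3·0 + 3·4 + 0·0 + 3·4 + 5·4 = 2
h_24 = 3·2 + 3·0 + 0·4 + 3·0 + 5·4 = 5
h_25 = 3·5 + 3·2 + 0·0 + 3·4 + 5·0 = 5

5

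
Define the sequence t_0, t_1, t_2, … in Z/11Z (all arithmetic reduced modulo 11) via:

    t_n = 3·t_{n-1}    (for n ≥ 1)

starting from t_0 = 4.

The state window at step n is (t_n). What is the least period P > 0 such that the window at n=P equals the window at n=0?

5

n=0: window = (4)
n=1: window = (1)
n=2: window = (3)
n=3: window = (9)
n=4: window = (5)
n=5: window = (4)
window at n=5 equals window at n=0 → period = 5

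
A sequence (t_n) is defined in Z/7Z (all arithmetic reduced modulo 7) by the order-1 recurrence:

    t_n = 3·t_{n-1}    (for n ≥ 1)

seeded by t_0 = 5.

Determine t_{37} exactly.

1

t_1 = 3·5 = 1
t_2 = 3·1 = 3
t_3 = 3·3 = 2
t_4 = 3·2 = 6
t_5 = 3·6 = 4
t_6 = 3·4 = 5
(t_6) = (5) = (t_0), so the sequence has period 6.
37 ≡ 1 (mod 6), hence t_37 = t_1 = 1.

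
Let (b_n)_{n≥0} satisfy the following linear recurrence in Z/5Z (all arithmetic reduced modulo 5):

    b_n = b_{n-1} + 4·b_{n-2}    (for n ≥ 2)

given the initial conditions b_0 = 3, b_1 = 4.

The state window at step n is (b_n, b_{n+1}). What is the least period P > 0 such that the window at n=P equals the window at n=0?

6

n=0: window = (3, 4)
n=1: window = (4, 1)
n=2: window = (1, 2)
n=3: window = (2, 1)
n=4: window = (1, 4)
n=5: window = (4, 3)
n=6: window = (3, 4)
window at n=6 equals window at n=0 → period = 6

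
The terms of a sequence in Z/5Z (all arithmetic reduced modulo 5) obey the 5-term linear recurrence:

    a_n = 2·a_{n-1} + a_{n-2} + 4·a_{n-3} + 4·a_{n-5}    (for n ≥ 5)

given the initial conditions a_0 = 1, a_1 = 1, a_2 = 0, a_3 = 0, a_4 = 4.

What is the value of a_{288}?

a_5 = 2·4 + 1·0 + 4·0 + 0·1 + 4·1 = 2
a_6 = 2·2 + 1·4 + 4·0 + 0·0 + 4·1 = 2
a_7 = 2·2 + 1·2 + 4·4 + 0·0 + 4·0 = 2
a_8 = 2·2 + 1·2 + 4·2 + 0·4 + 4·0 = 4
a_9 = 2·4 + 1·2 + 4·2 + 0·2 + 4·4 = 4
a_10 = 2·4 + 1·4 + 4·2 + 0·2 + 4·2 = 3
a_11 = 2·3 + 1·4 + 4·4 + 0·2 + 4·2 = 4
a_12 = 2·4 + 1·3 + 4·4 + 0·4 + 4·2 = 0
a_13 = 2·0 + 1·4 + 4·3 + 0·4 + 4·4 = 2
a_14 = 2·2 + 1·0 + 4·4 + 0·3 + 4·4 = 1
a_15 = 2·1 + 1·2 + 4·0 + 0·4 + 4·3 = 1
a_16 = 2·1 + 1·1 + 4·2 + 0·0 + 4·4 = 2
a_17 = 2·2 + 1·1 + 4·1 + 0·2 + 4·0 = 4
a_18 = 2·4 + 1·2 + 4·1 + 0·1 + 4·2 = 2
a_19 = 2·2 + 1·4 + 4·2 + 0·1 + 4·1 = 0
a_20 = 2·0 + 1·2 + 4·4 + 0·2 + 4·1 = 2
a_21 = 2·2 + 1·0 + 4·2 + 0·4 + 4·2 = 0
a_22 = 2·0 + 1·2 + 4·0 + 0·2 + 4·4 = 3
a_23 = 2·3 + 1·0 + 4·2 + 0·0 + 4·2 = 2
a_24 = 2·2 + 1·3 + 4·0 + 0·2 + 4·0 = 2
a_25 = 2·2 + 1·2 + 4·3 + 0·0 + 4·2 = 1
a_26 = 2·1 + 1·2 + 4·2 + 0·3 + 4·0 = 2
a_27 = 2·2 + 1·1 + 4·2 + 0·2 + 4·3 = 0
a_28 = 2·0 + 1·2 + 4·1 + 0·2 + 4·2 = 4
a_29 = 2·4 + 1·0 + 4·2 + 0·1 + 4·2 = 4
a_30 = 2·4 + 1·4 + 4·0 + 0·2 + 4·1 = 1
a_31 = 2·1 + 1·4 + 4·4 + 0·0 + 4·2 = 0
a_32 = 2·0 + 1·1 + 4·4 + 0·4 + 4·0 = 2
a_33 = 2·2 + 1·0 + 4·1 + 0·4 + 4·4 = 4
a_34 = 2·4 + 1·2 + 4·0 + 0·1 + 4·4 = 1
a_35 = 2·1 + 1·4 + 4·2 + 0·0 + 4·1 = 3
a_36 = 2·3 + 1·1 + 4·4 + 0·2 + 4·0 = 3
a_37 = 2·3 + 1·3 + 4·1 + 0·4 + 4·2 = 1
a_38 = 2·1 + 1·3 + 4·3 + 0·1 + 4·4 = 3
a_39 = 2·3 + 1·1 + 4·3 + 0·3 + 4·1 = 3
a_40 = 2·3 + 1·3 + 4·1 + 0·3 + 4·3 = 0
a_41 = 2·0 + 1·3 + 4·3 + 0·1 + 4·3 = 2
a_42 = 2·2 + 1·0 + 4·3 + 0·3 + 4·1 = 0
a_43 = 2·0 + 1·2 + 4·0 + 0·3 + 4·3 = 4
a_44 = 2·4 + 1·0 + 4·2 + 0·0 + 4·3 = 3
a_45 = 2·3 + 1·4 + 4·0 + 0·2 + 4·0 = 0
a_46 = 2·0 + 1·3 + 4·4 + 0·0 + 4·2 = 2
a_47 = 2·2 + 1·0 + 4·3 + 0·4 + 4·0 = 1
a_48 = 2·1 + 1·2 + 4·0 + 0·3 + 4·4 = 0
a_49 = 2·0 + 1·1 + 4·2 + 0·0 + 4·3 = 1
a_50 = 2·1 + 1·0 + 4·1 + 0·2 + 4·0 = 1
a_51 = 2·1 + 1·1 + 4·0 + 0·1 + 4·2 = 1
a_52 = 2·1 + 1·1 + 4·1 + 0·0 + 4·1 = 1
a_53 = 2·1 + 1·1 + 4·1 + 0·1 + 4·0 = 2
a_54 = 2·2 + 1·1 + 4·1 + 0·1 + 4·1 = 3
a_55 = 2·3 + 1·2 + 4·1 + 0·1 + 4·1 = 1
a_56 = 2·1 + 1·3 + 4·2 + 0·1 + 4·1 = 2
a_57 = 2·2 + 1·1 + 4·3 + 0·2 + 4·1 = 1
a_58 = 2·1 + 1·2 + 4·1 + 0·3 + 4·2 = 1
a_59 = 2·1 + 1·1 + 4·2 + 0·1 + 4·3 = 3
a_60 = 2·3 + 1·1 + 4·1 + 0·2 + 4·1 = 0
a_61 = 2·0 + 1·3 + 4·1 + 0·1 + 4·2 = 0
a_62 = 2·0 + 1·0 + 4·3 + 0·1 + 4·1 = 1
a_63 = 2·1 + 1·0 + 4·0 + 0·3 + 4·1 = 1
a_64 = 2·1 + 1·1 + 4·0 + 0·0 + 4·3 = 0
a_65 = 2·0 + 1·1 + 4·1 + 0·0 + 4·0 = 0
a_66 = 2·0 + 1·0 + 4·1 + 0·1 + 4·0 = 4
(a_62, a_63, a_64, a_65, a_66) = (1, 1, 0, 0, 4) = (a_0, a_1, a_2, a_3, a_4), so the sequence has period 62.
288 ≡ 40 (mod 62), hence a_288 = a_40 = 0.

0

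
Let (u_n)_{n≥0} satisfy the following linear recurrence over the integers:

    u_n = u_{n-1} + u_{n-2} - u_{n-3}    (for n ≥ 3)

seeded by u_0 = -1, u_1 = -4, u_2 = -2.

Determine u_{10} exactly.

u_3 = 1·-2 + 1·-4 + -1·-1 = -5
u_4 = 1·-5 + 1·-2 + -1·-4 = -3
u_5 = 1·-3 + 1·-5 + -1·-2 = -6
u_6 = 1·-6 + 1·-3 + -1·-5 = -4
u_7 = 1·-4 + 1·-6 + -1·-3 = -7
u_8 = 1·-7 + 1·-4 + -1·-6 = -5
u_9 = 1·-5 + 1·-7 + -1·-4 = -8
u_10 = 1·-8 + 1·-5 + -1·-7 = -6

-6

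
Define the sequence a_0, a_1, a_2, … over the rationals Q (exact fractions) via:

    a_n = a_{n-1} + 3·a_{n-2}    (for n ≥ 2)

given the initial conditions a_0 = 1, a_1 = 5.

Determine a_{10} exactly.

a_2 = 1·5 + 3·1 = 8
a_3 = 1·8 + 3·5 = 23
a_4 = 1·23 + 3·8 = 47
a_5 = 1·47 + 3·23 = 116
a_6 = 1·116 + 3·47 = 257
a_7 = 1·257 + 3·116 = 605
a_8 = 1·605 + 3·257 = 1376
a_9 = 1·1376 + 3·605 = 3191
a_10 = 1·3191 + 3·1376 = 7319

7319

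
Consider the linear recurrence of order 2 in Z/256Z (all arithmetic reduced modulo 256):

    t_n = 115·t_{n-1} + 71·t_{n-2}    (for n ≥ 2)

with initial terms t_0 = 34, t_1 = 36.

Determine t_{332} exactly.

234

t_2 = 115·36 + 71·34 = 154
t_3 = 115·154 + 71·36 = 42
t_4 = 115·42 + 71·154 = 148
t_5 = 115·148 + 71·42 = 34
t_6 = 115·34 + 71·148 = 82
t_7 = 115·82 + 71·34 = 68
t_8 = 115·68 + 71·82 = 74
t_9 = 115·74 + 71·68 = 26
t_10 = 115·26 + 71·74 = 52
t_11 = 115·52 + 71·26 = 146
t_12 = 115·146 + 71·52 = 2
t_13 = 115·2 + 71·146 = 100
t_14 = 115·100 + 71·2 = 122
t_15 = 115·122 + 71·100 = 138
t_16 = 115·138 + 71·122 = 212
t_17 = 115·212 + 71·138 = 130
t_18 = 115·130 + 71·212 = 50
t_19 = 115·50 + 71·130 = 132
t_20 = 115·132 + 71·50 = 42
t_21 = 115·42 + 71·132 = 122
t_22 = 115·122 + 71·42 = 116
t_23 = 115·116 + 71·122 = 242
t_24 = 115·242 + 71·116 = 226
t_25 = 115·226 + 71·242 = 164
t_26 = 115·164 + 71·226 = 90
t_27 = 115·90 + 71·164 = 234
t_28 = 115·234 + 71·90 = 20
t_29 = 115·20 + 71·234 = 226
t_30 = 115·226 + 71·20 = 18
t_31 = 115·18 + 71·226 = 196
t_32 = 115·196 + 71·18 = 10
t_33 = 115·10 + 71·196 = 218
t_34 = 115·218 + 71·10 = 180
t_35 = 115·180 + 71·218 = 82
t_36 = 115·82 + 71·180 = 194
t_37 = 115·194 + 71·82 = 228
t_38 = 115·228 + 71·194 = 58
t_39 = 115·58 + 71·228 = 74
t_40 = 115·74 + 71·58 = 84
t_41 = 115·84 + 71·74 = 66
t_42 = 115·66 + 71·84 = 242
t_43 = 115·242 + 71·66 = 4
t_44 = 115·4 + 71·242 = 234
t_45 = 115·234 + 71·4 = 58
t_46 = 115·58 + 71·234 = 244
t_47 = 115·244 + 71·58 = 178
t_48 = 115·178 + 71·244 = 162
t_49 = 115·162 + 71·178 = 36
t_50 = 115·36 + 71·162 = 26
t_51 = 115·26 + 71·36 = 170
t_52 = 115·170 + 71·26 = 148
t_53 = 115·148 + 71·170 = 162
t_54 = 115·162 + 71·148 = 210
t_55 = 115·210 + 71·162 = 68
t_56 = 115·68 + 71·210 = 202
t_57 = 115·202 + 71·68 = 154
t_58 = 115·154 + 71·202 = 52
t_59 = 115·52 + 71·154 = 18
t_60 = 115·18 + 71·52 = 130
t_61 = 115·130 + 71·18 = 100
t_62 = 115·100 + 71·130 = 250
t_63 = 115·250 + 71·100 = 10
t_64 = 115·10 + 71·250 = 212
t_65 = 115·212 + 71·10 = 2
t_66 = 115·2 + 71·212 = 178
t_67 = 115·178 + 71·2 = 132
t_68 = 115·132 + 71·178 = 170
t_69 = 115·170 + 71·132 = 250
t_70 = 115·250 + 71·170 = 116
t_71 = 115·116 + 71·250 = 114
t_72 = 115·114 + 71·116 = 98
t_73 = 115·98 + 71·114 = 164
t_74 = 115·164 + 71·98 = 218
t_75 = 115·218 + 71·164 = 106
t_76 = 115·106 + 71·218 = 20
t_77 = 115·20 + 71·106 = 98
t_78 = 115·98 + 71·20 = 146
t_79 = 115·146 + 71·98 = 196
t_80 = 115·196 + 71·146 = 138
t_81 = 115·138 + 71·196 = 90
t_82 = 115·90 + 71·138 = 180
t_83 = 115·180 + 71·90 = 210
t_84 = 115·210 + 71·180 = 66
t_85 = 115·66 + 71·210 = 228
t_86 = 115·228 + 71·66 = 186
t_87 = 115·186 + 71·228 = 202
t_88 = 115·202 + 71·186 = 84
t_89 = 115·84 + 71·202 = 194
t_90 = 115·194 + 71·84 = 114
t_91 = 115·114 + 71·194 = 4
t_92 = 115·4 + 71·114 = 106
t_93 = 115·106 + 71·4 = 186
t_94 = 115·186 + 71·106 = 244
t_95 = 115·244 + 71·186 = 50
t_96 = 115·50 + 71·244 = 34
t_97 = 115·34 + 71·50 = 36
(t_96, t_97) = (34, 36) = (t_0, t_1), so the sequence has period 96.
332 ≡ 44 (mod 96), hence t_332 = t_44 = 234.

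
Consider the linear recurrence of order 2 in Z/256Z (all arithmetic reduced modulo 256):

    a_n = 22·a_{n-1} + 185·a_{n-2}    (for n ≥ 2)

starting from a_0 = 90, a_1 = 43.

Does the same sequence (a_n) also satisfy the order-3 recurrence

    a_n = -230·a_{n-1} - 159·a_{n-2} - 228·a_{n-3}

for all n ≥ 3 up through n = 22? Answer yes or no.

yes

Terms a_0..a_22: 90, 43, 188, 59, 238, 23, 248, 239, 194, 99, 180, 3, 86, 143, 112, 247, 42, 27, 172, 75, 190, 135, 232
n=3: candidate gives 59, actual a_3 = 59 ✓
n=4: candidate gives 238, actual a_4 = 238 ✓
n=5: candidate gives 23, actual a_5 = 23 ✓
n=6: candidate gives 248, actual a_6 = 248 ✓
n=7: candidate gives 239, actual a_7 = 239 ✓
n=8: candidate gives 194, actual a_8 = 194 ✓
n=9: candidate gives 99, actual a_9 = 99 ✓
n=10: candidate gives 180, actual a_10 = 180 ✓
n=11: candidate gives 3, actual a_11 = 3 ✓
n=12: candidate gives 86, actual a_12 = 86 ✓
n=13: candidate gives 143, actual a_13 = 143 ✓
n=14: candidate gives 112, actual a_14 = 112 ✓
n=15: candidate gives 247, actual a_15 = 247 ✓
n=16: candidate gives 42, actual a_16 = 42 ✓
n=17: candidate gives 27, actual a_17 = 27 ✓
n=18: candidate gives 172, actual a_18 = 172 ✓
n=19: candidate gives 75, actual a_19 = 75 ✓
n=20: candidate gives 190, actual a_20 = 190 ✓
n=21: candidate gives 135, actual a_21 = 135 ✓
n=22: candidate gives 232, actual a_22 = 232 ✓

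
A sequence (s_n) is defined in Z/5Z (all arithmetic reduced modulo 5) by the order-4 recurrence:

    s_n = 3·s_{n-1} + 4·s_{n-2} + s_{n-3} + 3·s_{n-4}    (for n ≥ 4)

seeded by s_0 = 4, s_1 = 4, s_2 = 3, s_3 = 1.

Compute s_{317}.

4

s_4 = 3·1 + 4·3 + 1·4 + 3·4 = 1
s_5 = 3·1 + 4·1 + 1·3 + 3·4 = 2
s_6 = 3·2 + 4·1 + 1·1 + 3·3 = 0
s_7 = 3·0 + 4·2 + 1·1 + 3·1 = 2
s_8 = 3·2 + 4·0 + 1·2 + 3·1 = 1
s_9 = 3·1 + 4·2 + 1·0 + 3·2 = 2
s_10 = 3·2 + 4·1 + 1·2 + 3·0 = 2
s_11 = 3·2 + 4·2 + 1·1 + 3·2 = 1
s_12 = 3·1 + 4·2 + 1·2 + 3·1 = 1
s_13 = 3·1 + 4·1 + 1·2 + 3·2 = 0
s_14 = 3·0 + 4·1 + 1·1 + 3·2 = 1
s_15 = 3·1 + 4·0 + 1·1 + 3·1 = 2
s_16 = 3·2 + 4·1 + 1·0 + 3·1 = 3
s_17 = 3·3 + 4·2 + 1·1 + 3·0 = 3
s_18 = 3·3 + 4·3 + 1·2 + 3·1 = 1
s_19 = 3·1 + 4·3 + 1·3 + 3·2 = 4
s_20 = 3·4 + 4·1 + 1·3 + 3·3 = 3
s_21 = 3·3 + 4·4 + 1·1 + 3·3 = 0
s_22 = 3·0 + 4·3 + 1·4 + 3·1 = 4
s_23 = 3·4 + 4·0 + 1·3 + 3·4 = 2
s_24 = 3·2 + 4·4 + 1·0 + 3·3 = 1
s_25 = 3·1 + 4·2 + 1·4 + 3·0 = 0
s_26 = 3·0 + 4·1 + 1·2 + 3·4 = 3
s_27 = 3·3 + 4·0 + 1·1 + 3·2 = 1
s_28 = 3·1 + 4·3 + 1·0 + 3·1 = 3
s_29 = 3·3 + 4·1 + 1·3 + 3·0 = 1
s_30 = 3·1 + 4·3 + 1·1 + 3·3 = 0
s_31 = 3·0 + 4·1 + 1·3 + 3·1 = 0
s_32 = 3·0 + 4·0 + 1·1 + 3·3 = 0
s_33 = 3·0 + 4·0 + 1·0 + 3·1 = 3
s_34 = 3·3 + 4·0 + 1·0 + 3·0 = 4
s_35 = 3·4 + 4·3 + 1·0 + 3·0 = 4
s_36 = 3·4 + 4·4 + 1·3 + 3·0 = 1
s_37 = 3·1 + 4·4 + 1·4 + 3·3 = 2
s_38 = 3·2 + 4·1 + 1·4 + 3·4 = 1
s_39 = 3·1 + 4·2 + 1·1 + 3·4 = 4
s_40 = 3·4 + 4·1 + 1·2 + 3·1 = 1
s_41 = 3·1 + 4·4 + 1·1 + 3·2 = 1
s_42 = 3·1 + 4·1 + 1·4 + 3·1 = 4
s_43 = 3·4 + 4·1 + 1·1 + 3·4 = 4
s_44 = 3·4 + 4·4 + 1·1 + 3·1 = 2
s_45 = 3·2 + 4·4 + 1·4 + 3·1 = 4
s_46 = 3·4 + 4·2 + 1·4 + 3·4 = 1
s_47 = 3·1 + 4·4 + 1·2 + 3·4 = 3
s_48 = 3·3 + 4·1 + 1·4 + 3·2 = 3
s_49 = 3·3 + 4·3 + 1·1 + 3·4 = 4
s_50 = 3·4 + 4·3 + 1·3 + 3·1 = 0
s_51 = 3·0 + 4·4 + 1·3 + 3·3 = 3
s_52 = 3·3 + 4·0 + 1·4 + 3·3 = 2
s_53 = 3·2 + 4·3 + 1·0 + 3·4 = 0
s_54 = 3·0 + 4·2 + 1·3 + 3·0 = 1
s_55 = 3·1 + 4·0 + 1·2 + 3·3 = 4
s_56 = 3·4 + 4·1 + 1·0 + 3·2 = 2
s_57 = 3·2 + 4·4 + 1·1 + 3·0 = 3
s_58 = 3·3 + 4·2 + 1·4 + 3·1 = 4
s_59 = 3·4 + 4·3 + 1·2 + 3·4 = 3
s_60 = 3·3 + 4·4 + 1·3 + 3·2 = 4
s_61 = 3·4 + 4·3 + 1·4 + 3·3 = 2
s_62 = 3·2 + 4·4 + 1·3 + 3·4 = 2
s_63 = 3·2 + 4·2 + 1·4 + 3·3 = 2
s_64 = 3·2 + 4·2 + 1·2 + 3·4 = 3
s_65 = 3·3 + 4·2 + 1·2 + 3·2 = 0
s_66 = 3·0 + 4·3 + 1·2 + 3·2 = 0
s_67 = 3·0 + 4·0 + 1·3 + 3·2 = 4
s_68 = 3·4 + 4·0 + 1·0 + 3·3 = 1
s_69 = 3·1 + 4·4 + 1·0 + 3·0 = 4
s_70 = 3·4 + 4·1 + 1·4 + 3·0 = 0
s_71 = 3·0 + 4·4 + 1·1 + 3·4 = 4
s_72 = 3·4 + 4·0 + 1·4 + 3·1 = 4
s_73 = 3·4 + 4·4 + 1·0 + 3·4 = 0
s_74 = 3·0 + 4·4 + 1·4 + 3·0 = 0
s_75 = 3·0 + 4·0 + 1·4 + 3·4 = 1
s_76 = 3·1 + 4·0 + 1·0 + 3·4 = 0
s_77 = 3·0 + 4·1 + 1·0 + 3·0 = 4
s_78 = 3·4 + 4·0 + 1·1 + 3·0 = 3
s_79 = 3·3 + 4·4 + 1·0 + 3·1 = 3
s_80 = 3·3 + 4·3 + 1·4 + 3·0 = 0
s_81 = 3·0 + 4·3 + 1·3 + 3·4 = 2
s_82 = 3·2 + 4·0 + 1·3 + 3·3 = 3
s_83 = 3·3 + 4·2 + 1·0 + 3·3 = 1
s_84 = 3·1 + 4·3 + 1·2 + 3·0 = 2
s_85 = 3·2 + 4·1 + 1·3 + 3·2 = 4
s_86 = 3·4 + 4·2 + 1·1 + 3·3 = 0
s_87 = 3·0 + 4·4 + 1·2 + 3·1 = 1
s_88 = 3·1 + 4·0 + 1·4 + 3·2 = 3
s_89 = 3·3 + 4·1 + 1·0 + 3·4 = 0
s_90 = 3·0 + 4·3 + 1·1 + 3·0 = 3
s_91 = 3·3 + 4·0 + 1·3 + 3·1 = 0
s_92 = 3·0 + 4·3 + 1·0 + 3·3 = 1
s_93 = 3·1 + 4·0 + 1·3 + 3·0 = 1
s_94 = 3·1 + 4·1 + 1·0 + 3·3 = 1
s_95 = 3·1 + 4·1 + 1·1 + 3·0 = 3
s_96 = 3·3 + 4·1 + 1·1 + 3·1 = 2
s_97 = 3·2 + 4·3 + 1·1 + 3·1 = 2
s_98 = 3·2 + 4·2 + 1·3 + 3·1 = 0
s_99 = 3·0 + 4·2 + 1·2 + 3·3 = 4
s_100 = 3·4 + 4·0 + 1·2 + 3·2 = 0
s_101 = 3·0 + 4·4 + 1·0 + 3·2 = 2
s_102 = 3·2 + 4·0 + 1·4 + 3·0 = 0
s_103 = 3·0 + 4·2 + 1·0 + 3·4 = 0
s_104 = 3·0 + 4·0 + 1·2 + 3·0 = 2
s_105 = 3·2 + 4·0 + 1·0 + 3·2 = 2
s_106 = 3·2 + 4·2 + 1·0 + 3·0 = 4
s_107 = 3·4 + 4·2 + 1·2 + 3·0 = 2
s_108 = 3·2 + 4·4 + 1·2 + 3·2 = 0
s_109 = 3·0 + 4·2 + 1·4 + 3·2 = 3
s_110 = 3·3 + 4·0 + 1·2 + 3·4 = 3
s_111 = 3·3 + 4·3 + 1·0 + 3·2 = 2
s_112 = 3·2 + 4·3 + 1·3 + 3·0 = 1
s_113 = 3·1 + 4·2 + 1·3 + 3·3 = 3
s_114 = 3·3 + 4·1 + 1·2 + 3·3 = 4
s_115 = 3·4 + 4·3 + 1·1 + 3·2 = 1
s_116 = 3·1 + 4·4 + 1·3 + 3·1 = 0
s_117 = 3·0 + 4·1 + 1·4 + 3·3 = 2
s_118 = 3·2 + 4·0 + 1·1 + 3·4 = 4
s_119 = 3·4 + 4·2 + 1·0 + 3·1 = 3
s_120 = 3·3 + 4·4 + 1·2 + 3·0 = 2
s_121 = 3·2 + 4·3 + 1·4 + 3·2 = 3
s_122 = 3·3 + 4·2 + 1·3 + 3·4 = 2
s_123 = 3·2 + 4·3 + 1·2 + 3·3 = 4
s_124 = 3·4 + 4·2 + 1·3 + 3·2 = 4
s_125 = 3·4 + 4·4 + 1·2 + 3·3 = 4
s_126 = 3·4 + 4·4 + 1·4 + 3·2 = 3
s_127 = 3·3 + 4·4 + 1·4 + 3·4 = 1
(s_124, s_125, s_126, s_127) = (4, 4, 3, 1) = (s_0, s_1, s_2, s_3), so the sequence has period 124.
317 ≡ 69 (mod 124), hence s_317 = s_69 = 4.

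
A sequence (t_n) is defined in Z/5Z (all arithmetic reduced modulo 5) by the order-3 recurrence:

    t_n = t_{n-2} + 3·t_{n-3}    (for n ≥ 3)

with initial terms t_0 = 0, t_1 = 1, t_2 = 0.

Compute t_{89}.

1

t_3 = 0·0 + 1·1 + 3·0 = 1
t_4 = 0·1 + 1·0 + 3·1 = 3
t_5 = 0·3 + 1·1 + 3·0 = 1
t_6 = 0·1 + 1·3 + 3·1 = 1
t_7 = 0·1 + 1·1 + 3·3 = 0
t_8 = 0·0 + 1·1 + 3·1 = 4
t_9 = 0·4 + 1·0 + 3·1 = 3
t_10 = 0·3 + 1·4 + 3·0 = 4
t_11 = 0·4 + 1·3 + 3·4 = 0
t_12 = 0·0 + 1·4 + 3·3 = 3
t_13 = 0·3 + 1·0 + 3·4 = 2
t_14 = 0·2 + 1·3 + 3·0 = 3
t_15 = 0·3 + 1·2 + 3·3 = 1
t_16 = 0·1 + 1·3 + 3·2 = 4
t_17 = 0·4 + 1·1 + 3·3 = 0
t_18 = 0·0 + 1·4 + 3·1 = 2
t_19 = 0·2 + 1·0 + 3·4 = 2
t_20 = 0·2 + 1·2 + 3·0 = 2
t_21 = 0·2 + 1·2 + 3·2 = 3
t_22 = 0·3 + 1·2 + 3·2 = 3
t_23 = 0·3 + 1·3 + 3·2 = 4
t_24 = 0·4 + 1·3 + 3·3 = 2
t_25 = 0·2 + 1·4 + 3·3 = 3
t_26 = 0·3 + 1·2 + 3·4 = 4
t_27 = 0·4 + 1·3 + 3·2 = 4
t_28 = 0·4 + 1·4 + 3·3 = 3
t_29 = 0·3 + 1·4 + 3·4 = 1
t_30 = 0·1 + 1·3 + 3·4 = 0
t_31 = 0·0 + 1·1 + 3·3 = 0
t_32 = 0·0 + 1·0 + 3·1 = 3
t_33 = 0·3 + 1·0 + 3·0 = 0
t_34 = 0·0 + 1·3 + 3·0 = 3
t_35 = 0·3 + 1·0 + 3·3 = 4
t_36 = 0·4 + 1·3 + 3·0 = 3
t_37 = 0·3 + 1·4 + 3·3 = 3
t_38 = 0·3 + 1·3 + 3·4 = 0
t_39 = 0·0 + 1·3 + 3·3 = 2
t_40 = 0·2 + 1·0 + 3·3 = 4
t_41 = 0·4 + 1·2 + 3·0 = 2
t_42 = 0·2 + 1·4 + 3·2 = 0
t_43 = 0·0 + 1·2 + 3·4 = 4
t_44 = 0·4 + 1·0 + 3·2 = 1
t_45 = 0·1 + 1·4 + 3·0 = 4
t_46 = 0·4 + 1·1 + 3·4 = 3
t_47 = 0·3 + 1·4 + 3·1 = 2
t_48 = 0·2 + 1·3 + 3·4 = 0
t_49 = 0·0 + 1·2 + 3·3 = 1
t_50 = 0·1 + 1·0 + 3·2 = 1
t_51 = 0·1 + 1·1 + 3·0 = 1
t_52 = 0·1 + 1·1 + 3·1 = 4
t_53 = 0·4 + 1·1 + 3·1 = 4
t_54 = 0·4 + 1·4 + 3·1 = 2
t_55 = 0·2 + 1·4 + 3·4 = 1
t_56 = 0·1 + 1·2 + 3·4 = 4
t_57 = 0·4 + 1·1 + 3·2 = 2
t_58 = 0·2 + 1·4 + 3·1 = 2
t_59 = 0·2 + 1·2 + 3·4 = 4
t_60 = 0·4 + 1·2 + 3·2 = 3
t_61 = 0·3 + 1·4 + 3·2 = 0
t_62 = 0·0 + 1·3 + 3·4 = 0
t_63 = 0·0 + 1·0 + 3·3 = 4
t_64 = 0·4 + 1·0 + 3·0 = 0
t_65 = 0·0 + 1·4 + 3·0 = 4
t_66 = 0·4 + 1·0 + 3·4 = 2
t_67 = 0·2 + 1·4 + 3·0 = 4
t_68 = 0·4 + 1·2 + 3·4 = 4
t_69 = 0·4 + 1·4 + 3·2 = 0
t_70 = 0·0 + 1·4 + 3·4 = 1
t_71 = 0·1 + 1·0 + 3·4 = 2
t_72 = 0·2 + 1·1 + 3·0 = 1
t_73 = 0·1 + 1·2 + 3·1 = 0
t_74 = 0·0 + 1·1 + 3·2 = 2
t_75 = 0·2 + 1·0 + 3·1 = 3
t_76 = 0·3 + 1·2 + 3·0 = 2
t_77 = 0·2 + 1·3 + 3·2 = 4
t_78 = 0·4 + 1·2 + 3·3 = 1
t_79 = 0·1 + 1·4 + 3·2 = 0
t_80 = 0·0 + 1·1 + 3·4 = 3
t_81 = 0·3 + 1·0 + 3·1 = 3
t_82 = 0·3 + 1·3 + 3·0 = 3
t_83 = 0·3 + 1·3 + 3·3 = 2
t_84 = 0·2 + 1·3 + 3·3 = 2
t_85 = 0·2 + 1·2 + 3·3 = 1
t_86 = 0·1 + 1·2 + 3·2 = 3
t_87 = 0·3 + 1·1 + 3·2 = 2
t_88 = 0·2 + 1·3 + 3·1 = 1
t_89 = 0·1 + 1·2 + 3·3 = 1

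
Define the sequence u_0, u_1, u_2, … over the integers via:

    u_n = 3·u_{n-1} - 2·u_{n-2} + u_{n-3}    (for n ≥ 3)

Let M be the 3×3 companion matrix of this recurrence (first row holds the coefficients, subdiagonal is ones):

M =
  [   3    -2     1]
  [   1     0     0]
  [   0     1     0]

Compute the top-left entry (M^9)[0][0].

2513

(M^9)[0][0] is the top entry after applying M 9 times to the unit state (1, 0, 0). Equivalently it is h_{11} for the auxiliary sequence (h_n) obeying the same recurrence with h_2 = 1 and h_i = 0 for 0 ≤ i < 2:
h_3 = 3·1 + -2·0 + 1·0 = 3
h_4 = 3·3 + -2·1 + 1·0 = 7
h_5 = 3·7 + -2·3 + 1·1 = 16
h_6 = 3·16 + -2·7 + 1·3 = 37
h_7 = 3·37 + -2·16 + 1·7 = 86
h_8 = 3·86 + -2·37 + 1·16 = 200
h_9 = 3·200 + -2·86 + 1·37 = 465
h_10 = 3·465 + -2·200 + 1·86 = 1081
h_11 = 3·1081 + -2·465 + 1·200 = 2513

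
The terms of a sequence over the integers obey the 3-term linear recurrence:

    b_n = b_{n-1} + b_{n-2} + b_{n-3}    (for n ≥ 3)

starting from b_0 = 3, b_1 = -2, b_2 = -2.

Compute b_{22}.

b_3 = 1·-2 + 1·-2 + 1·3 = -1
b_4 = 1·-1 + 1·-2 + 1·-2 = -5
b_5 = 1·-5 + 1·-1 + 1·-2 = -8
b_6 = 1·-8 + 1·-5 + 1·-1 = -14
b_7 = 1·-14 + 1·-8 + 1·-5 = -27
b_8 = 1·-27 + 1·-14 + 1·-8 = -49
b_9 = 1·-49 + 1·-27 + 1·-14 = -90
b_10 = 1·-90 + 1·-49 + 1·-27 = -166
b_11 = 1·-166 + 1·-90 + 1·-49 = -305
b_12 = 1·-305 + 1·-166 + 1·-90 = -561
b_13 = 1·-561 + 1·-305 + 1·-166 = -1032
b_14 = 1·-1032 + 1·-561 + 1·-305 = -1898
b_15 = 1·-1898 + 1·-1032 + 1·-561 = -3491
b_16 = 1·-3491 + 1·-1898 + 1·-1032 = -6421
b_17 = 1·-6421 + 1·-3491 + 1·-1898 = -11810
b_18 = 1·-11810 + 1·-6421 + 1·-3491 = -21722
b_19 = 1·-21722 + 1·-11810 + 1·-6421 = -39953
b_20 = 1·-39953 + 1·-21722 + 1·-11810 = -73485
b_21 = 1·-73485 + 1·-39953 + 1·-21722 = -135160
b_22 = 1·-135160 + 1·-73485 + 1·-39953 = -248598

-248598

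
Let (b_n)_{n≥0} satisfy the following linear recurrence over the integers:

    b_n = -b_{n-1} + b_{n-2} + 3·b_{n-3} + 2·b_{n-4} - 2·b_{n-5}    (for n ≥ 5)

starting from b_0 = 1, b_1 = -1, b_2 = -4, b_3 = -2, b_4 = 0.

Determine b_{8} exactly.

b_5 = -1·0 + 1·-2 + 3·-4 + 2·-1 + -2·1 = -18
b_6 = -1·-18 + 1·0 + 3·-2 + 2·-4 + -2·-1 = 6
b_7 = -1·6 + 1·-18 + 3·0 + 2·-2 + -2·-4 = -20
b_8 = -1·-20 + 1·6 + 3·-18 + 2·0 + -2·-2 = -24

-24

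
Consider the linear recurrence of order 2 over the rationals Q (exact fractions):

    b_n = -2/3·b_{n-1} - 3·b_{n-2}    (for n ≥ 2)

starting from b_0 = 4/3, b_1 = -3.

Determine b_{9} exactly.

b_2 = -2/3·-3 + -3·4/3 = -2
b_3 = -2/3·-2 + -3·-3 = 31/3
b_4 = -2/3·31/3 + -3·-2 = -8/9
b_5 = -2/3·-8/9 + -3·31/3 = -821/27
b_6 = -2/3·-821/27 + -3·-8/9 = 1858/81
b_7 = -2/3·1858/81 + -3·-821/27 = 18451/243
b_8 = -2/3·18451/243 + -3·1858/81 = -87068/729
b_9 = -2/3·-87068/729 + -3·18451/243 = -324041/2187

-324041/2187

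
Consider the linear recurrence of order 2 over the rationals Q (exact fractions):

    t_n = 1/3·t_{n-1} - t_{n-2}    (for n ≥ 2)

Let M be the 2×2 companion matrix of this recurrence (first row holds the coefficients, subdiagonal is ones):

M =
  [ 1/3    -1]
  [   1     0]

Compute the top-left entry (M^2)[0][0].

-8/9

(M^2)[0][0] is the top entry after applying M 2 times to the unit state (1, 0). Equivalently it is h_{3} for the auxiliary sequence (h_n) obeying the same recurrence with h_1 = 1 and h_i = 0 for 0 ≤ i < 1:
h_2 = 1/3·1 + -1·0 = 1/3
h_3 = 1/3·1/3 + -1·1 = -8/9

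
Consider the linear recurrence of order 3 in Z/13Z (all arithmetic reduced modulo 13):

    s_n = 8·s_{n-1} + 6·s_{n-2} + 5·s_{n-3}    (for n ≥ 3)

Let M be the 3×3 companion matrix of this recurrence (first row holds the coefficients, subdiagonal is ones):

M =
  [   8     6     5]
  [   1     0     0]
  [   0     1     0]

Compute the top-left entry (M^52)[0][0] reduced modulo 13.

(M^52)[0][0] is the top entry after applying M 52 times to the unit state (1, 0, 0). Equivalently it is h_{54} for the auxiliary sequence (h_n) obeying the same recurrence with h_2 = 1 and h_i = 0 for 0 ≤ i < 2:
h_3 = 8·1 + 6·0 + 5·0 = 8
h_4 = 8·8 + 6·1 + 5·0 = 5
h_5 = 8·5 + 6·8 + 5·1 = 2
h_6 = 8·2 + 6·5 + 5·8 = 8
h_7 = 8·8 + 6·2 + 5·5 = 10
h_8 = 8·10 + 6·8 + 5·2 = 8
h_9 = 8·8 + 6·10 + 5·8 = 8
h_10 = 8·8 + 6·8 + 5·10 = 6
h_11 = 8·6 + 6·8 + 5·8 = 6
h_12 = 8·6 + 6·6 + 5·8 = 7
h_13 = 8·7 + 6·6 + 5·6 = 5
h_14 = 8·5 + 6·7 + 5·6 = 8
h_15 = 8·8 + 6·5 + 5·7 = 12
h_16 = 8·12 + 6·8 + 5·5 = 0
h_17 = 8·0 + 6·12 + 5·8 = 8
h_18 = 8·8 + 6·0 + 5·12 = 7
h_19 = 8·7 + 6·8 + 5·0 = 0
h_20 = 8·0 + 6·7 + 5·8 = 4
h_21 = 8·4 + 6·0 + 5·7 = 2
h_22 = 8·2 + 6·4 + 5·0 = 1
h_23 = 8·1 + 6·2 + 5·4 = 1
h_24 = 8·1 + 6·1 + 5·2 = 11
h_25 = 8·11 + 6·1 + 5·1 = 8
h_26 = 8·8 + 6·11 + 5·1 = 5
h_27 = 8·5 + 6·8 + 5·11 = 0
h_28 = 8·0 + 6·5 + 5·8 = 5
h_29 = 8·5 + 6·0 + 5·5 = 0
h_30 = 8·0 + 6·5 + 5·0 = 4
h_31 = 8·4 + 6·0 + 5·5 = 5
h_32 = 8·5 + 6·4 + 5·0 = 12
h_33 = 8·12 + 6·5 + 5·4 = 3
h_34 = 8·3 + 6·12 + 5·5 = 4
h_35 = 8·4 + 6·3 + 5·12 = 6
h_36 = 8·6 + 6·4 + 5·3 = 9
h_37 = 8·9 + 6·6 + 5·4 = 11
h_38 = 8·11 + 6·9 + 5·6 = 3
h_39 = 8·3 + 6·11 + 5·9 = 5
h_40 = 8·5 + 6·3 + 5·11 = 9
h_41 = 8·9 + 6·5 + 5·3 = 0
h_42 = 8·0 + 6·9 + 5·5 = 1
h_43 = 8·1 + 6·0 + 5·9 = 1
h_44 = 8·1 + 6·1 + 5·0 = 1
h_45 = 8·1 + 6·1 + 5·1 = 6
h_46 = 8·6 + 6·1 + 5·1 = 7
h_47 = 8·7 + 6·6 + 5·1 = 6
h_48 = 8·6 + 6·7 + 5·6 = 3
h_49 = 8·3 + 6·6 + 5·7 = 4
h_50 = 8·4 + 6·3 + 5·6 = 2
h_51 = 8·2 + 6·4 + 5·3 = 3
h_52 = 8·3 + 6·2 + 5·4 = 4
h_53 = 8·4 + 6·3 + 5·2 = 8
h_54 = 8·8 + 6·4 + 5·3 = 12

12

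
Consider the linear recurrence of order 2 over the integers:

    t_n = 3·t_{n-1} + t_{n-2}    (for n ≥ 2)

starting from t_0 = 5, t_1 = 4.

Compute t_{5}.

t_2 = 3·4 + 1·5 = 17
t_3 = 3·17 + 1·4 = 55
t_4 = 3·55 + 1·17 = 182
t_5 = 3·182 + 1·55 = 601

601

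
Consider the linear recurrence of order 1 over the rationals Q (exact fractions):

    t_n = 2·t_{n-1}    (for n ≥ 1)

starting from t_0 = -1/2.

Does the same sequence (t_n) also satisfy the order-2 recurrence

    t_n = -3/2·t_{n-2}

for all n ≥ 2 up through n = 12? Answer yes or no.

no

Terms t_0..t_12: -1/2, -1, -2, -4, -8, -16, -32, -64, -128, -256, -512, -1024, -2048
n=2: candidate gives 3/4, actual t_2 = -2 ✗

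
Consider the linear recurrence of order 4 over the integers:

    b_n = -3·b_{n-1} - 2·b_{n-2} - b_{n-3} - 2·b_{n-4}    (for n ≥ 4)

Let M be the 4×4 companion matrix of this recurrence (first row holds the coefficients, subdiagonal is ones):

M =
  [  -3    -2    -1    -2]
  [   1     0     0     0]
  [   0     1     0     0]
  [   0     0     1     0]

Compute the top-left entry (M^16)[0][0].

174003

(M^16)[0][0] is the top entry after applying M 16 times to the unit state (1, 0, 0, 0). Equivalently it is h_{19} for the auxiliary sequence (h_n) obeying the same recurrence with h_3 = 1 and h_i = 0 for 0 ≤ i < 3:
h_4 = -3·1 + -2·0 + -1·0 + -2·0 = -3
h_5 = -3·-3 + -2·1 + -1·0 + -2·0 = 7
h_6 = -3·7 + -2·-3 + -1·1 + -2·0 = -16
h_7 = -3·-16 + -2·7 + -1·-3 + -2·1 = 35
h_8 = -3·35 + -2·-16 + -1·7 + -2·-3 = -74
h_9 = -3·-74 + -2·35 + -1·-16 + -2·7 = 154
h_10 = -3·154 + -2·-74 + -1·35 + -2·-16 = -317
h_11 = -3·-317 + -2·154 + -1·-74 + -2·35 = 647
h_12 = -3·647 + -2·-317 + -1·154 + -2·-74 = -1313
h_13 = -3·-1313 + -2·647 + -1·-317 + -2·154 = 2654
h_14 = -3·2654 + -2·-1313 + -1·647 + -2·-317 = -5349
h_15 = -3·-5349 + -2·2654 + -1·-1313 + -2·647 = 10758
h_16 = -3·10758 + -2·-5349 + -1·2654 + -2·-1313 = -21604
h_17 = -3·-21604 + -2·10758 + -1·-5349 + -2·2654 = 43337
h_18 = -3·43337 + -2·-21604 + -1·10758 + -2·-5349 = -86863
h_19 = -3·-86863 + -2·43337 + -1·-21604 + -2·10758 = 174003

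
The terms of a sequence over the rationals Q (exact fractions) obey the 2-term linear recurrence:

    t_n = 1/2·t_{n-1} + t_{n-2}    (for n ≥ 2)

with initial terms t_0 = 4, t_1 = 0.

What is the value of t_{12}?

7589/256

t_2 = 1/2·0 + 1·4 = 4
t_3 = 1/2·4 + 1·0 = 2
t_4 = 1/2·2 + 1·4 = 5
t_5 = 1/2·5 + 1·2 = 9/2
t_6 = 1/2·9/2 + 1·5 = 29/4
t_7 = 1/2·29/4 + 1·9/2 = 65/8
t_8 = 1/2·65/8 + 1·29/4 = 181/16
t_9 = 1/2·181/16 + 1·65/8 = 441/32
t_10 = 1/2·441/32 + 1·181/16 = 1165/64
t_11 = 1/2·1165/64 + 1·441/32 = 2929/128
t_12 = 1/2·2929/128 + 1·1165/64 = 7589/256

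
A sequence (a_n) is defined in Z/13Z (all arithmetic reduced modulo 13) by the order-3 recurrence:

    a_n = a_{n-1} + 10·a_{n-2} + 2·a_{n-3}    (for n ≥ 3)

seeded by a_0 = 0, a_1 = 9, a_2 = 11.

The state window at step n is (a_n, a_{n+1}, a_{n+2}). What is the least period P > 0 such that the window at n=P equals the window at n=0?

n=0: window = (0, 9, 11)
n=1: window = (9, 11, 10)
n=2: window = (11, 10, 8)
n=3: window = (10, 8, 0)
n=4: window = (8, 0, 9)
n=5: window = (0, 9, 12)
n=6: window = (9, 12, 11)
n=7: window = (12, 11, 6)
n=8: window = (11, 6, 10)
n=9: window = (6, 10, 1)
n=10: window = (10, 1, 9)
n=11: window = (1, 9, 0)
n=12: window = (9, 0, 1)
n=13: window = (0, 1, 6)
n=14: window = (1, 6, 3)
n=15: window = (6, 3, 0)
n=16: window = (3, 0, 3)
n=17: window = (0, 3, 9)
n=18: window = (3, 9, 0)
n=19: window = (9, 0, 5)
n=20: window = (0, 5, 10)
n=21: window = (5, 10, 8)
n=22: window = (10, 8, 1)
n=23: window = (8, 1, 10)
n=24: window = (1, 10, 10)
n=25: window = (10, 10, 8)
n=26: window = (10, 8, 11)
n=27: window = (8, 11, 7)
n=28: window = (11, 7, 3)
n=29: window = (7, 3, 4)
n=30: window = (3, 4, 9)
n=31: window = (4, 9, 3)
n=32: window = (9, 3, 10)
n=33: window = (3, 10, 6)
n=34: window = (10, 6, 8)
n=35: window = (6, 8, 10)
n=36: window = (8, 10, 11)
n=37: window = (10, 11, 10)
n=38: window = (11, 10, 10)
n=39: window = (10, 10, 2)
n=40: window = (10, 2, 5)
…
n=2194: window = (6, 1, 0)
n=2195: window = (1, 0, 9)
n=2196: window = (0, 9, 11)
window at n=2196 equals window at n=0 → period = 2196

2196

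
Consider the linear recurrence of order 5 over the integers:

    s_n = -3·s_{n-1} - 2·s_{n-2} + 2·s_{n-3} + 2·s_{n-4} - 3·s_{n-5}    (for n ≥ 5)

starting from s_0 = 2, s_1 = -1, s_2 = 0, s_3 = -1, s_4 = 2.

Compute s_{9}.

-226

s_5 = -3·2 + -2·-1 + 2·0 + 2·-1 + -3·2 = -12
s_6 = -3·-12 + -2·2 + 2·-1 + 2·0 + -3·-1 = 33
s_7 = -3·33 + -2·-12 + 2·2 + 2·-1 + -3·0 = -73
s_8 = -3·-73 + -2·33 + 2·-12 + 2·2 + -3·-1 = 136
s_9 = -3·136 + -2·-73 + 2·33 + 2·-12 + -3·2 = -226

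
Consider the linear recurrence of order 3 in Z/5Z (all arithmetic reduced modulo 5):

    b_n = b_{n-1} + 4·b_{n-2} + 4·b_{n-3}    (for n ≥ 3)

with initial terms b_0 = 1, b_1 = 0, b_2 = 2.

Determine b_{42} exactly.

b_3 = 1·2 + 4·0 + 4·1 = 1
b_4 = 1·1 + 4·2 + 4·0 = 4
b_5 = 1·4 + 4·1 + 4·2 = 1
b_6 = 1·1 + 4·4 + 4·1 = 1
b_7 = 1·1 + 4·1 + 4·4 = 1
b_8 = 1·1 + 4·1 + 4·1 = 4
b_9 = 1·4 + 4·1 + 4·1 = 2
b_10 = 1·2 + 4·4 + 4·1 = 2
b_11 = 1·2 + 4·2 + 4·4 = 1
b_12 = 1·1 + 4·2 + 4·2 = 2
b_13 = 1·2 + 4·1 + 4·2 = 4
b_14 = 1·4 + 4·2 + 4·1 = 1
b_15 = 1·1 + 4·4 + 4·2 = 0
b_16 = 1·0 + 4·1 + 4·4 = 0
b_17 = 1·0 + 4·0 + 4·1 = 4
b_18 = 1·4 + 4·0 + 4·0 = 4
b_19 = 1·4 + 4·4 + 4·0 = 0
b_20 = 1·0 + 4·4 + 4·4 = 2
b_21 = 1·2 + 4·0 + 4·4 = 3
b_22 = 1·3 + 4·2 + 4·0 = 1
b_23 = 1·1 + 4·3 + 4·2 = 1
b_24 = 1·1 + 4·1 + 4·3 = 2
b_25 = 1·2 + 4·1 + 4·1 = 0
b_26 = 1·0 + 4·2 + 4·1 = 2
b_27 = 1·2 + 4·0 + 4·2 = 0
b_28 = 1·0 + 4·2 + 4·0 = 3
b_29 = 1·3 + 4·0 + 4·2 = 1
b_30 = 1·1 + 4·3 + 4·0 = 3
b_31 = 1·3 + 4·1 + 4·3 = 4
b_32 = 1·4 + 4·3 + 4·1 = 0
b_33 = 1·0 + 4·4 + 4·3 = 3
b_34 = 1·3 + 4·0 + 4·4 = 4
b_35 = 1·4 + 4·3 + 4·0 = 1
b_36 = 1·1 + 4·4 + 4·3 = 4
b_37 = 1·4 + 4·1 + 4·4 = 4
b_38 = 1·4 + 4·4 + 4·1 = 4
b_39 = 1·4 + 4·4 + 4·4 = 1
b_40 = 1·1 + 4·4 + 4·4 = 3
b_41 = 1·3 + 4·1 + 4·4 = 3
b_42 = 1·3 + 4·3 + 4·1 = 4

4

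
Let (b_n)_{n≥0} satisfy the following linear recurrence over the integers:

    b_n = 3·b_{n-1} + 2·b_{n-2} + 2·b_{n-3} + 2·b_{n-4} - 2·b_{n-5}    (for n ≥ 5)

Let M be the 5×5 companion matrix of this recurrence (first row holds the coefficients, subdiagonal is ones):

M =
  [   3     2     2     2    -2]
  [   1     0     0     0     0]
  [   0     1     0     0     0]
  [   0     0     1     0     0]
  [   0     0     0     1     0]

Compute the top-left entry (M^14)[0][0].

75949429

(M^14)[0][0] is the top entry after applying M 14 times to the unit state (1, 0, 0, 0, 0). Equivalently it is h_{18} for the auxiliary sequence (h_n) obeying the same recurrence with h_4 = 1 and h_i = 0 for 0 ≤ i < 4:
h_5 = 3·1 + 2·0 + 2·0 + 2·0 + -2·0 = 3
h_6 = 3·3 + 2·1 + 2·0 + 2·0 + -2·0 = 11
h_7 = 3·11 + 2·3 + 2·1 + 2·0 + -2·0 = 41
h_8 = 3·41 + 2·11 + 2·3 + 2·1 + -2·0 = 153
h_9 = 3·153 + 2·41 + 2·11 + 2·3 + -2·1 = 567
h_10 = 3·567 + 2·153 + 2·41 + 2·11 + -2·3 = 2105
h_11 = 3·2105 + 2·567 + 2·153 + 2·41 + -2·11 = 7815
h_12 = 3·7815 + 2·2105 + 2·567 + 2·153 + -2·41 = 29013
h_13 = 3·29013 + 2·7815 + 2·2105 + 2·567 + -2·153 = 107707
h_14 = 3·107707 + 2·29013 + 2·7815 + 2·2105 + -2·567 = 399853
h_15 = 3·399853 + 2·107707 + 2·29013 + 2·7815 + -2·2105 = 1484419
h_16 = 3·1484419 + 2·399853 + 2·107707 + 2·29013 + -2·7815 = 5510773
h_17 = 3·5510773 + 2·1484419 + 2·399853 + 2·107707 + -2·29013 = 20458251
h_18 = 3·20458251 + 2·5510773 + 2·1484419 + 2·399853 + -2·107707 = 75949429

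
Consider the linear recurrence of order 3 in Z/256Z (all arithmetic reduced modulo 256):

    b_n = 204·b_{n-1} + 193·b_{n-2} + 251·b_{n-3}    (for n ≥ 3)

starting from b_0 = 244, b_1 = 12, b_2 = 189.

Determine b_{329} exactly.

194

b_3 = 204·189 + 193·12 + 251·244 = 228
b_4 = 204·228 + 193·189 + 251·12 = 241
b_5 = 204·241 + 193·228 + 251·189 = 63
b_6 = 204·63 + 193·241 + 251·228 = 113
b_7 = 204·113 + 193·63 + 251·241 = 214
b_8 = 204·214 + 193·113 + 251·63 = 126
Continuing the recurrence:
  b_9 = 137;  b_10 = 252;  b_11 = 163;  b_12 = 51;  b_13 = 155;  b_14 = 200
  b_15 = 60;  b_16 = 145;  b_17 = 224;  b_18 = 165;  b_19 = 135;  b_20 = 153
  b_21 = 122;  b_22 = 238;  b_23 = 165;  b_24 = 136;  b_25 = 31;  b_26 = 3
  b_27 = 27;  b_28 = 44;  b_29 = 92;  b_30 = 245;  b_31 = 188;  b_32 = 185
  b_33 = 95;  b_34 = 129;  b_35 = 206;  b_36 = 142;  b_37 = 241;  b_38 = 20
  b_39 = 219;  b_40 = 227;  b_41 = 155;  b_42 = 96;  b_43 = 236;  b_44 = 105
  b_45 = 184;  b_46 = 45;  b_47 = 135;  b_48 = 233;  b_49 = 146;  b_50 = 94
  b_51 = 109;  b_52 = 224;  b_53 = 215;  b_54 = 19;  b_55 = 219;  b_56 = 164
  b_57 = 108;  b_58 = 109;  b_59 = 20;  b_60 = 1;  b_61 = 191;  b_62 = 145
  b_63 = 134;  b_64 = 94;  b_65 = 25;  b_66 = 44;  b_67 = 19;  b_68 = 211
  b_69 = 155;  b_70 = 56;  b_71 = 92;  b_72 = 129;  b_73 = 16;  b_74 = 53
  b_75 = 199;  b_76 = 57;  b_77 = 106;  b_78 = 142;  b_79 = 245;  b_80 = 56
  b_81 = 143;  b_82 = 99;  b_83 = 155;  b_84 = 92;  b_85 = 60;  b_86 = 37
  b_87 = 236;  b_88 = 201;  b_89 = 95;  b_90 = 161;  b_91 = 254;  b_92 = 238
  b_93 = 1;  b_94 = 68;  b_95 = 75;  b_96 = 3;  b_97 = 155;  b_98 = 80
  b_99 = 140;  b_100 = 217;  b_101 = 232;  b_102 = 189;  b_103 = 71;  b_104 = 137
  b_105 = 2;  b_106 = 126;  b_107 = 61;  b_108 = 144;  b_109 = 71;  b_110 = 243
  b_111 = 91;  b_112 = 84;  b_113 = 204;  b_114 = 29;  b_115 = 68;  b_116 = 17
  b_117 = 63;  b_118 = 177;  b_119 = 54;  b_120 = 62;  b_121 = 169;  b_122 = 92
  b_123 = 131;  b_124 = 115;  b_125 = 155;  b_126 = 168;  b_127 = 124;  b_128 = 113
  b_129 = 64;  b_130 = 197;  b_131 = 7;  b_132 = 217;  b_133 = 90;  b_134 = 46
  b_135 = 69;  b_136 = 232;  b_137 = 255;  b_138 = 195;  b_139 = 27;  b_140 = 140
  b_141 = 28;  b_142 = 85;  b_143 = 28;  b_144 = 217;  b_145 = 95;  b_146 = 193
  b_147 = 46;  b_148 = 78;  b_149 = 17;  b_150 = 116;  b_151 = 187;  b_152 = 35
  b_153 = 155;  b_154 = 64;  b_155 = 44;  b_156 = 73;  b_157 = 24;  b_158 = 77
  b_159 = 7;  b_160 = 41;  b_161 = 114;  b_162 = 158;  b_163 = 13;  b_164 = 64
  b_165 = 183;  b_166 = 211;  b_167 = 219;  b_168 = 4;  b_169 = 44;  b_170 = 205
  b_171 = 116;  b_172 = 33;  b_173 = 191;  b_174 = 209;  b_175 = 230;  b_176 = 30
  b_177 = 57;  b_178 = 140;  b_179 = 243;  b_180 = 19;  b_181 = 155;  b_182 = 24
  b_183 = 156;  b_184 = 97;  b_185 = 112;  b_186 = 85;  b_187 = 71;  b_188 = 121
  b_189 = 74;  b_190 = 206;  b_191 = 149;  b_192 = 152;  b_193 = 111;  b_194 = 35
  b_195 = 155;  b_196 = 188;  b_197 = 252;  b_198 = 133;  b_199 = 76;  b_200 = 233
  b_201 = 95;  b_202 = 225;  b_203 = 94;  b_204 = 174;  b_205 = 33;  b_206 = 164
  b_207 = 43;  b_208 = 67;  b_209 = 155;  b_210 = 48;  b_211 = 204;  b_212 = 185
  b_213 = 72;  b_214 = 221;  b_215 = 199;  b_216 = 201;  b_217 = 226;  b_218 = 190
  b_219 = 221;  b_220 = 240;  b_221 = 39;  b_222 = 179;  b_223 = 91;  b_224 = 180
  b_225 = 140;  b_226 = 125;  b_227 = 164;  b_228 = 49;  b_229 = 63;  b_230 = 241
  b_231 = 150;  b_232 = 254;  b_233 = 201;  b_234 = 188;  b_235 = 99;  b_236 = 179
  b_237 = 155;  b_238 = 136;  b_239 = 188;  b_240 = 81;  b_241 = 160;  b_242 = 229
  b_243 = 135;  b_244 = 25;  b_245 = 58;  b_246 = 110;  b_247 = 229;  b_248 = 72
  b_249 = 223;  b_250 = 131;  b_251 = 27;  b_252 = 236;  b_253 = 220;  b_254 = 181
  b_255 = 124;  b_256 = 249;  b_257 = 95;  b_258 = 1;  b_259 = 142;  b_260 = 14
  b_261 = 49;  b_262 = 212;  b_263 = 155;  b_264 = 99;  b_265 = 155;  b_266 = 32
  b_267 = 108;  b_268 = 41;  b_269 = 120;  b_270 = 109;  b_271 = 135;  b_272 = 105
  b_273 = 82;  b_274 = 222;  b_275 = 173;  b_276 = 160;  b_277 = 151;  b_278 = 147
  b_279 = 219;  b_280 = 100;  b_281 = 236;  b_282 = 45;  b_283 = 212;  b_284 = 65
  b_285 = 191;  b_286 = 17;  b_287 = 70;  b_288 = 222;  b_289 = 89;  b_290 = 236
  b_291 = 211;  b_292 = 83;  b_293 = 155;  b_294 = 248;  b_295 = 220;  b_296 = 65
  b_297 = 208;  b_298 = 117;  b_299 = 199;  b_300 = 185;  b_301 = 42;  b_302 = 14
  b_303 = 53;  b_304 = 248;  b_305 = 79;  b_306 = 227;  b_307 = 155;  b_308 = 28
  b_309 = 188;  b_310 = 229;  b_311 = 172;  b_312 = 9;  b_313 = 95;  b_314 = 33
  b_315 = 190;  b_316 = 110;  b_317 = 65;  b_318 = 4;  b_319 = 11;  b_320 = 131
  b_321 = 155;  b_322 = 16;  b_323 = 12;  b_324 = 153;  b_325 = 168;  b_326 = 253
  b_327 = 71
b_328 = 204·71 + 193·253 + 251·168 = 9
b_329 = 204·9 + 193·71 + 251·253 = 194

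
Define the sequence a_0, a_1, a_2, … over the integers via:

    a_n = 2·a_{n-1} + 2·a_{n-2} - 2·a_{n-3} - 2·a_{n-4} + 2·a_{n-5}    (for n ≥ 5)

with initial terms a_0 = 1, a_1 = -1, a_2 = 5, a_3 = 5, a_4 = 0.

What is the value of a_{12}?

-2084

a_5 = 2·0 + 2·5 + -2·5 + -2·-1 + 2·1 = 4
a_6 = 2·4 + 2·0 + -2·5 + -2·5 + 2·-1 = -14
a_7 = 2·-14 + 2·4 + -2·0 + -2·5 + 2·5 = -20
a_8 = 2·-20 + 2·-14 + -2·4 + -2·0 + 2·5 = -66
a_9 = 2·-66 + 2·-20 + -2·-14 + -2·4 + 2·0 = -152
a_10 = 2·-152 + 2·-66 + -2·-20 + -2·-14 + 2·4 = -360
a_11 = 2·-360 + 2·-152 + -2·-66 + -2·-20 + 2·-14 = -880
a_12 = 2·-880 + 2·-360 + -2·-152 + -2·-66 + 2·-20 = -2084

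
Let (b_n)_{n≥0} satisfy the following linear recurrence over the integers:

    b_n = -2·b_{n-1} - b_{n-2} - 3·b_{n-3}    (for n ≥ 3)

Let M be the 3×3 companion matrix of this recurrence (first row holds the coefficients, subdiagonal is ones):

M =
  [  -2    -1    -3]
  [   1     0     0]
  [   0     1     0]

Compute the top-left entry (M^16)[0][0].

182219

(M^16)[0][0] is the top entry after applying M 16 times to the unit state (1, 0, 0). Equivalently it is h_{18} for the auxiliary sequence (h_n) obeying the same recurrence with h_2 = 1 and h_i = 0 for 0 ≤ i < 2:
h_3 = -2·1 + -1·0 + -3·0 = -2
h_4 = -2·-2 + -1·1 + -3·0 = 3
h_5 = -2·3 + -1·-2 + -3·1 = -7
h_6 = -2·-7 + -1·3 + -3·-2 = 17
h_7 = -2·17 + -1·-7 + -3·3 = -36
h_8 = -2·-36 + -1·17 + -3·-7 = 76
h_9 = -2·76 + -1·-36 + -3·17 = -167
h_10 = -2·-167 + -1·76 + -3·-36 = 366
h_11 = -2·366 + -1·-167 + -3·76 = -793
h_12 = -2·-793 + -1·366 + -3·-167 = 1721
h_13 = -2·1721 + -1·-793 + -3·366 = -3747
h_14 = -2·-3747 + -1·1721 + -3·-793 = 8152
h_15 = -2·8152 + -1·-3747 + -3·1721 = -17720
h_16 = -2·-17720 + -1·8152 + -3·-3747 = 38529
h_17 = -2·38529 + -1·-17720 + -3·8152 = -83794
h_18 = -2·-83794 + -1·38529 + -3·-17720 = 182219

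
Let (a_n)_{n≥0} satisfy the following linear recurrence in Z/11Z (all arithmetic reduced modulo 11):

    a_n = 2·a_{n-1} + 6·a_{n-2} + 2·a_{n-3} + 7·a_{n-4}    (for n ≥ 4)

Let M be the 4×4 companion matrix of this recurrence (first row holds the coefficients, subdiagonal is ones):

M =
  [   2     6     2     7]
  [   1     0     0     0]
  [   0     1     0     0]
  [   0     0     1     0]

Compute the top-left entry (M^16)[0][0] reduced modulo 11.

(M^16)[0][0] is the top entry after applying M 16 times to the unit state (1, 0, 0, 0). Equivalently it is h_{19} for the auxiliary sequence (h_n) obeying the same recurrence with h_3 = 1 and h_i = 0 for 0 ≤ i < 3:
h_4 = 2·1 + 6·0 + 2·0 + 7·0 = 2
h_5 = 2·2 + 6·1 + 2·0 + 7·0 = 10
h_6 = 2·10 + 6·2 + 2·1 + 7·0 = 1
h_7 = 2·1 + 6·10 + 2·2 + 7·1 = 7
h_8 = 2·7 + 6·1 + 2·10 + 7·2 = 10
h_9 = 2·10 + 6·7 + 2·1 + 7·10 = 2
h_10 = 2·2 + 6·10 + 2·7 + 7·1 = 8
h_11 = 2·8 + 6·2 + 2·10 + 7·7 = 9
h_12 = 2·9 + 6·8 + 2·2 + 7·10 = 8
h_13 = 2·8 + 6·9 + 2·8 + 7·2 = 1
h_14 = 2·1 + 6·8 + 2·9 + 7·8 = 3
h_15 = 2·3 + 6·1 + 2·8 + 7·9 = 3
h_16 = 2·3 + 6·3 + 2·1 + 7·8 = 5
h_17 = 2·5 + 6·3 + 2·3 + 7·1 = 8
h_18 = 2·8 + 6·5 + 2·3 + 7·3 = 7
h_19 = 2·7 + 6·8 + 2·5 + 7·3 = 5

5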